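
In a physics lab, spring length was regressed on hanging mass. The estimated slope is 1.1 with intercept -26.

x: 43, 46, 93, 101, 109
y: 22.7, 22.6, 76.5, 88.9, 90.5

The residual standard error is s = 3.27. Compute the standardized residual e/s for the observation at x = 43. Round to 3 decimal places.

0.428

ŷ = -26 + 1.1·43 = 21.3
e = 22.7 − 21.3 = 1.4
e/s = 1.4 / 3.27 = 0.428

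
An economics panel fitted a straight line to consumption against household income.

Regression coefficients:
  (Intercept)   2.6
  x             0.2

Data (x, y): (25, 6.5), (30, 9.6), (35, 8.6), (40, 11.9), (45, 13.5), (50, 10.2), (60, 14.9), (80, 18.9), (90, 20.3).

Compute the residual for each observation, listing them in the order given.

x=25: ŷ = 2.6 + 0.2·25 = 7.6; e = 6.5 − 7.6 = -1.1
x=30: ŷ = 2.6 + 0.2·30 = 8.6; e = 9.6 − 8.6 = 1
x=35: ŷ = 2.6 + 0.2·35 = 9.6; e = 8.6 − 9.6 = -1
x=40: ŷ = 2.6 + 0.2·40 = 10.6; e = 11.9 − 10.6 = 1.3
x=45: ŷ = 2.6 + 0.2·45 = 11.6; e = 13.5 − 11.6 = 1.9
x=50: ŷ = 2.6 + 0.2·50 = 12.6; e = 10.2 − 12.6 = -2.4
x=60: ŷ = 2.6 + 0.2·60 = 14.6; e = 14.9 − 14.6 = 0.3
x=80: ŷ = 2.6 + 0.2·80 = 18.6; e = 18.9 − 18.6 = 0.3
x=90: ŷ = 2.6 + 0.2·90 = 20.6; e = 20.3 − 20.6 = -0.3

-1.1, 1, -1, 1.3, 1.9, -2.4, 0.3, 0.3, -0.3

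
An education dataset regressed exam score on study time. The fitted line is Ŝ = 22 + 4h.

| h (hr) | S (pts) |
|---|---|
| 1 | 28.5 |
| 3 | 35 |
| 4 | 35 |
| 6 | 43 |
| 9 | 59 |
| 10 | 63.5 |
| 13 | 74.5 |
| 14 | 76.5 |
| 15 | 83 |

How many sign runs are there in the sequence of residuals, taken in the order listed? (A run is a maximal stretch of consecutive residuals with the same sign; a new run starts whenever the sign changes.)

h=1: Ŝ = 22 + 4·1 = 26; e = 28.5 − 26 = 2.5
h=3: Ŝ = 22 + 4·3 = 34; e = 35 − 34 = 1
h=4: Ŝ = 22 + 4·4 = 38; e = 35 − 38 = -3
h=6: Ŝ = 22 + 4·6 = 46; e = 43 − 46 = -3
h=9: Ŝ = 22 + 4·9 = 58; e = 59 − 58 = 1
h=10: Ŝ = 22 + 4·10 = 62; e = 63.5 − 62 = 1.5
h=13: Ŝ = 22 + 4·13 = 74; e = 74.5 − 74 = 0.5
h=14: Ŝ = 22 + 4·14 = 78; e = 76.5 − 78 = -1.5
h=15: Ŝ = 22 + 4·15 = 82; e = 83 − 82 = 1
Signs: + + − − + + + − +
Runs: +×2, −×2, +×3, −×1, +×1 → 5

5 runs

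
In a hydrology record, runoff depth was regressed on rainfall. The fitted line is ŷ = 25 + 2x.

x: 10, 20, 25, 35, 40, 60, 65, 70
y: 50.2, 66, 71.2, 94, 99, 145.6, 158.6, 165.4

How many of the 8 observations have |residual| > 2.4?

x=10: ŷ = 25 + 2·10 = 45; e = 50.2 − 45 = 5.2
x=20: ŷ = 25 + 2·20 = 65; e = 66 − 65 = 1
x=25: ŷ = 25 + 2·25 = 75; e = 71.2 − 75 = -3.8
x=35: ŷ = 25 + 2·35 = 95; e = 94 − 95 = -1
x=40: ŷ = 25 + 2·40 = 105; e = 99 − 105 = -6
x=60: ŷ = 25 + 2·60 = 145; e = 145.6 − 145 = 0.6
x=65: ŷ = 25 + 2·65 = 155; e = 158.6 − 155 = 3.6
x=70: ŷ = 25 + 2·70 = 165; e = 165.4 − 165 = 0.4
|e| > 2.4: x=10 (|e|=5.2), x=25 (|e|=3.8), x=40 (|e|=6), x=65 (|e|=3.6) → 4

4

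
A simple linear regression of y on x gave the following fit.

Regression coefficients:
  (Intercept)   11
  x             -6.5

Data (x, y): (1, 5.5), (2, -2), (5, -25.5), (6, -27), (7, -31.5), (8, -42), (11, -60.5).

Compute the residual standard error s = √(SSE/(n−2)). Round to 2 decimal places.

x=1: ŷ = 11 − 6.5·1 = 4.5; r = 5.5 − 4.5 = 1
x=2: ŷ = 11 − 6.5·2 = -2; r = -2 − (-2) = 0
x=5: ŷ = 11 − 6.5·5 = -21.5; r = -25.5 − (-21.5) = -4
x=6: ŷ = 11 − 6.5·6 = -28; r = -27 − (-28) = 1
x=7: ŷ = 11 − 6.5·7 = -34.5; r = -31.5 − (-34.5) = 3
x=8: ŷ = 11 − 6.5·8 = -41; r = -42 − (-41) = -1
x=11: ŷ = 11 − 6.5·11 = -60.5; r = -60.5 − (-60.5) = 0
SSE = 1 + 0 + 16 + 1 + 9 + 1 + 0 = 28
s = √(28/5) = √5.6 ≈ 2.37

s = 2.37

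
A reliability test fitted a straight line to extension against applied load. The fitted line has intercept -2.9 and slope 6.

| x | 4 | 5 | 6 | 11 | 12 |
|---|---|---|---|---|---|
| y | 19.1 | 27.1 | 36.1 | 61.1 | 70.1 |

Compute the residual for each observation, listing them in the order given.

-2, 0, 3, -2, 1

x=4: ŷ = -2.9 + 6·4 = 21.1; e = 19.1 − 21.1 = -2
x=5: ŷ = -2.9 + 6·5 = 27.1; e = 27.1 − 27.1 = 0
x=6: ŷ = -2.9 + 6·6 = 33.1; e = 36.1 − 33.1 = 3
x=11: ŷ = -2.9 + 6·11 = 63.1; e = 61.1 − 63.1 = -2
x=12: ŷ = -2.9 + 6·12 = 69.1; e = 70.1 − 69.1 = 1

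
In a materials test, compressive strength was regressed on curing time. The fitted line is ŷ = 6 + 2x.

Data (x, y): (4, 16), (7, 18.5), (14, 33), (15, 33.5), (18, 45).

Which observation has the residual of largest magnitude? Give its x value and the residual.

x=4: ŷ = 6 + 2·4 = 14; r = 16 − 14 = 2
x=7: ŷ = 6 + 2·7 = 20; r = 18.5 − 20 = -1.5
x=14: ŷ = 6 + 2·14 = 34; r = 33 − 34 = -1
x=15: ŷ = 6 + 2·15 = 36; r = 33.5 − 36 = -2.5
x=18: ŷ = 6 + 2·18 = 42; r = 45 − 42 = 3
Largest |r| is 3 at x = 18, residual 3.

x = 18, r = 3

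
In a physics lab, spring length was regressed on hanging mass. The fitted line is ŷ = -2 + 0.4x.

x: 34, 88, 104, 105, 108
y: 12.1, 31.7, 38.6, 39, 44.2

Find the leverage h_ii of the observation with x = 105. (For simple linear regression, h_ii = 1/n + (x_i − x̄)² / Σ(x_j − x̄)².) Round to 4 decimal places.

h = 0.2766

x̄ = (34 + 88 + 104 + 105 + 108)/5 = 87.8
Σ(x − x̄)² = 2894.44 + 0.04 + 262.44 + 295.84 + 408.04 = 3860.8
h = 1/5 + (17.2)²/3860.8 = 0.2 + 0.0766266 = 0.2766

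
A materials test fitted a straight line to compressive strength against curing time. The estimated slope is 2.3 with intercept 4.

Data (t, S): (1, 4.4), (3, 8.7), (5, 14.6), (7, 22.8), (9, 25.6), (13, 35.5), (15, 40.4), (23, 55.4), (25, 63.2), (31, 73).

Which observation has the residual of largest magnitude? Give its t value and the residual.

t=1: ŷ = 4 + 2.3·1 = 6.3; e = 4.4 − 6.3 = -1.9
t=3: ŷ = 4 + 2.3·3 = 10.9; e = 8.7 − 10.9 = -2.2
t=5: ŷ = 4 + 2.3·5 = 15.5; e = 14.6 − 15.5 = -0.9
t=7: ŷ = 4 + 2.3·7 = 20.1; e = 22.8 − 20.1 = 2.7
t=9: ŷ = 4 + 2.3·9 = 24.7; e = 25.6 − 24.7 = 0.9
t=13: ŷ = 4 + 2.3·13 = 33.9; e = 35.5 − 33.9 = 1.6
t=15: ŷ = 4 + 2.3·15 = 38.5; e = 40.4 − 38.5 = 1.9
t=23: ŷ = 4 + 2.3·23 = 56.9; e = 55.4 − 56.9 = -1.5
t=25: ŷ = 4 + 2.3·25 = 61.5; e = 63.2 − 61.5 = 1.7
t=31: ŷ = 4 + 2.3·31 = 75.3; e = 73 − 75.3 = -2.3
Largest |e| is 2.7 at t = 7, residual 2.7.

t = 7, e = 2.7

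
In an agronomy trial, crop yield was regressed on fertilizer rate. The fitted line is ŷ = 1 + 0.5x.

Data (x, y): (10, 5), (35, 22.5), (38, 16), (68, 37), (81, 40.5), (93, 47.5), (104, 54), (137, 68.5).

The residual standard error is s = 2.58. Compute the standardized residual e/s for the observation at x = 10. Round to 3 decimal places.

ŷ = 1 + 0.5·10 = 6
e = 5 − 6 = -1
e/s = -1 / 2.58 = -0.388

-0.388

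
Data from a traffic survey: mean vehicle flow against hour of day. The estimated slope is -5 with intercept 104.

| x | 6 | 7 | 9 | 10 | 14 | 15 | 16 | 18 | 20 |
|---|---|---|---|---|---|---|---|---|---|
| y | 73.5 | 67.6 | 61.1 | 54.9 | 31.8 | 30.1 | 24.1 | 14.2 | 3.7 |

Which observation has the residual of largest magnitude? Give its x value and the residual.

x = 14, e = -2.2

x=6: ŷ = 104 − 5·6 = 74; e = 73.5 − 74 = -0.5
x=7: ŷ = 104 − 5·7 = 69; e = 67.6 − 69 = -1.4
x=9: ŷ = 104 − 5·9 = 59; e = 61.1 − 59 = 2.1
x=10: ŷ = 104 − 5·10 = 54; e = 54.9 − 54 = 0.9
x=14: ŷ = 104 − 5·14 = 34; e = 31.8 − 34 = -2.2
x=15: ŷ = 104 − 5·15 = 29; e = 30.1 − 29 = 1.1
x=16: ŷ = 104 − 5·16 = 24; e = 24.1 − 24 = 0.1
x=18: ŷ = 104 − 5·18 = 14; e = 14.2 − 14 = 0.2
x=20: ŷ = 104 − 5·20 = 4; e = 3.7 − 4 = -0.3
Largest |e| is 2.2 at x = 14, residual -2.2.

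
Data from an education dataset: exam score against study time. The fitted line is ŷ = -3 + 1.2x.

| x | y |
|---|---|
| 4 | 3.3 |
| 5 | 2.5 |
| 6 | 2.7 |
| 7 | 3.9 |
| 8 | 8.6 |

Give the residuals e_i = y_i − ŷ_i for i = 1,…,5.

1.5, -0.5, -1.5, -1.5, 2

x=4: ŷ = -3 + 1.2·4 = 1.8; e = 3.3 − 1.8 = 1.5
x=5: ŷ = -3 + 1.2·5 = 3; e = 2.5 − 3 = -0.5
x=6: ŷ = -3 + 1.2·6 = 4.2; e = 2.7 − 4.2 = -1.5
x=7: ŷ = -3 + 1.2·7 = 5.4; e = 3.9 − 5.4 = -1.5
x=8: ŷ = -3 + 1.2·8 = 6.6; e = 8.6 − 6.6 = 2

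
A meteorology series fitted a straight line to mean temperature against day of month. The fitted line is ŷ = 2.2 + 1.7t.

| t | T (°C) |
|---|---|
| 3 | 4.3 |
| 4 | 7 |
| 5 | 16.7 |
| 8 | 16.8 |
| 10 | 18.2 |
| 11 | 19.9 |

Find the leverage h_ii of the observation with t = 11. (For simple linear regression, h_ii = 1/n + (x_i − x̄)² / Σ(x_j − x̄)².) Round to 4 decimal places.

h = 0.4833

t̄ = (3 + 4 + 5 + 8 + 10 + 11)/6 = 6.83333
Σ(t − t̄)² = 14.6944 + 8.02778 + 3.36111 + 1.36111 + 10.0278 + 17.3611 = 54.8333
h = 1/6 + (4.16667)²/54.8333 = 0.166667 + 0.316616 = 0.4833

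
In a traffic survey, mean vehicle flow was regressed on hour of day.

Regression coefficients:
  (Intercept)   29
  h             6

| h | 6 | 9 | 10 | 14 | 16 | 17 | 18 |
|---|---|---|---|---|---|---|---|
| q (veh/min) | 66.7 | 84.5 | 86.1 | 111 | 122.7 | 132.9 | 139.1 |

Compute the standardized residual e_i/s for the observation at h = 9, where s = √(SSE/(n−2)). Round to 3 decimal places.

0.604

h=6: q̂ = 29 + 6·6 = 65; e = 66.7 − 65 = 1.7
h=9: q̂ = 29 + 6·9 = 83; e = 84.5 − 83 = 1.5
h=10: q̂ = 29 + 6·10 = 89; e = 86.1 − 89 = -2.9
h=14: q̂ = 29 + 6·14 = 113; e = 111 − 113 = -2
h=16: q̂ = 29 + 6·16 = 125; e = 122.7 − 125 = -2.3
h=17: q̂ = 29 + 6·17 = 131; e = 132.9 − 131 = 1.9
h=18: q̂ = 29 + 6·18 = 137; e = 139.1 − 137 = 2.1
SSE = 2.89 + 2.25 + 8.41 + 4 + 5.29 + 3.61 + 4.41 = 30.86
s = √(30.86/5) = 2.48435
e/s = 1.5 / 2.48435 = 0.604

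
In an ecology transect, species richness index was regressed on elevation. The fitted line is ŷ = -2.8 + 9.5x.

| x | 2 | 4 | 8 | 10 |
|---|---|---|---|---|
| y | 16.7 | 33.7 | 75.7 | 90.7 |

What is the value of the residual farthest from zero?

x=2: ŷ = -2.8 + 9.5·2 = 16.2; e = 16.7 − 16.2 = 0.5
x=4: ŷ = -2.8 + 9.5·4 = 35.2; e = 33.7 − 35.2 = -1.5
x=8: ŷ = -2.8 + 9.5·8 = 73.2; e = 75.7 − 73.2 = 2.5
x=10: ŷ = -2.8 + 9.5·10 = 92.2; e = 90.7 − 92.2 = -1.5
Largest |e| is 2.5 at x = 8, residual 2.5.

e = 2.5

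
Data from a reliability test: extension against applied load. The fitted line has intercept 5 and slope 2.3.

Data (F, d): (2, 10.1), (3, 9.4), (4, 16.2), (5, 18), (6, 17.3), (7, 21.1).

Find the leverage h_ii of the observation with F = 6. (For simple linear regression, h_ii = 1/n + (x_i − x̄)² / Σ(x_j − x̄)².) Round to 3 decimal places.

F̄ = (2 + 3 + 4 + 5 + 6 + 7)/6 = 4.5
Σ(F − F̄)² = 6.25 + 2.25 + 0.25 + 0.25 + 2.25 + 6.25 = 17.5
h = 1/6 + (1.5)²/17.5 = 0.166667 + 0.128571 = 0.295

h = 0.295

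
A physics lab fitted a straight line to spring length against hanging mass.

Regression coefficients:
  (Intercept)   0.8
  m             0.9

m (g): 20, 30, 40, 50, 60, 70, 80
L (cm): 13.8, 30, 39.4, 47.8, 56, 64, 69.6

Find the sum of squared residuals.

SSE = 52.32

m=20: ŷ = 0.8 + 0.9·20 = 18.8; e = 13.8 − 18.8 = -5
m=30: ŷ = 0.8 + 0.9·30 = 27.8; e = 30 − 27.8 = 2.2
m=40: ŷ = 0.8 + 0.9·40 = 36.8; e = 39.4 − 36.8 = 2.6
m=50: ŷ = 0.8 + 0.9·50 = 45.8; e = 47.8 − 45.8 = 2
m=60: ŷ = 0.8 + 0.9·60 = 54.8; e = 56 − 54.8 = 1.2
m=70: ŷ = 0.8 + 0.9·70 = 63.8; e = 64 − 63.8 = 0.2
m=80: ŷ = 0.8 + 0.9·80 = 72.8; e = 69.6 − 72.8 = -3.2
SSE = 25 + 4.84 + 6.76 + 4 + 1.44 + 0.04 + 10.24 = 52.32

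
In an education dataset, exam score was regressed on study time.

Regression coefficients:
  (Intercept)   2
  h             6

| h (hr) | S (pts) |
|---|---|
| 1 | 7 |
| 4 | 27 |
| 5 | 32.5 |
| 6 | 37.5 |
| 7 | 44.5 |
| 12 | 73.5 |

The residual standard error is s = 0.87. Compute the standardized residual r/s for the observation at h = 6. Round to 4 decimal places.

-0.5747

Ŝ = 2 + 6·6 = 38
r = 37.5 − 38 = -0.5
r/s = -0.5 / 0.87 = -0.5747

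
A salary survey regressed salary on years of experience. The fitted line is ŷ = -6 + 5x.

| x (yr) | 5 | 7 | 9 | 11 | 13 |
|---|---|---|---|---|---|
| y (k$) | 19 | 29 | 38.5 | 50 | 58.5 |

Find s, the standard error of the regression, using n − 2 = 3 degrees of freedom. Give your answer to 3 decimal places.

s = 0.707

x=5: ŷ = -6 + 5·5 = 19; e = 19 − 19 = 0
x=7: ŷ = -6 + 5·7 = 29; e = 29 − 29 = 0
x=9: ŷ = -6 + 5·9 = 39; e = 38.5 − 39 = -0.5
x=11: ŷ = -6 + 5·11 = 49; e = 50 − 49 = 1
x=13: ŷ = -6 + 5·13 = 59; e = 58.5 − 59 = -0.5
SSE = 0 + 0 + 0.25 + 1 + 0.25 = 1.5
s = √(1.5/3) = √0.5 ≈ 0.707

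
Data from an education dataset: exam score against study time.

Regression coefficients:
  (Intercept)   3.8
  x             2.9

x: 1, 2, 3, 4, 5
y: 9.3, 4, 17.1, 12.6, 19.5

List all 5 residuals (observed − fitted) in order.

x=1: ŷ = 3.8 + 2.9·1 = 6.7; e = 9.3 − 6.7 = 2.6
x=2: ŷ = 3.8 + 2.9·2 = 9.6; e = 4 − 9.6 = -5.6
x=3: ŷ = 3.8 + 2.9·3 = 12.5; e = 17.1 − 12.5 = 4.6
x=4: ŷ = 3.8 + 2.9·4 = 15.4; e = 12.6 − 15.4 = -2.8
x=5: ŷ = 3.8 + 2.9·5 = 18.3; e = 19.5 − 18.3 = 1.2

2.6, -5.6, 4.6, -2.8, 1.2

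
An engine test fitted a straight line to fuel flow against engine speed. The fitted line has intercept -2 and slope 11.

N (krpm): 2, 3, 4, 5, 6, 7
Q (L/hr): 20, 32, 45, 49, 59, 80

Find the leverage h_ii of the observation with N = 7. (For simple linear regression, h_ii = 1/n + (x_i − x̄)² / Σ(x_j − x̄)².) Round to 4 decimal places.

N̄ = (2 + 3 + 4 + 5 + 6 + 7)/6 = 4.5
Σ(N − N̄)² = 6.25 + 2.25 + 0.25 + 0.25 + 2.25 + 6.25 = 17.5
h = 1/6 + (2.5)²/17.5 = 0.166667 + 0.357143 = 0.5238

h = 0.5238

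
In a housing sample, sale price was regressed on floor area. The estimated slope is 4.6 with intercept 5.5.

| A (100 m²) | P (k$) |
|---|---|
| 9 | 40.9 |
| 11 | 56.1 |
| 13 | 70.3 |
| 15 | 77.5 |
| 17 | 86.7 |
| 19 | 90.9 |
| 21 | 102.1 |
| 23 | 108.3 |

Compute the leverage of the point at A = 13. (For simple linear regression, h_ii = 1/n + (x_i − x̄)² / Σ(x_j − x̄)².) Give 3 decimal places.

Ā = (9 + 11 + 13 + 15 + 17 + 19 + 21 + 23)/8 = 16
Σ(A − Ā)² = 49 + 25 + 9 + 1 + 1 + 9 + 25 + 49 = 168
h = 1/8 + (-3)²/168 = 0.125 + 0.0535714 = 0.179

h = 0.179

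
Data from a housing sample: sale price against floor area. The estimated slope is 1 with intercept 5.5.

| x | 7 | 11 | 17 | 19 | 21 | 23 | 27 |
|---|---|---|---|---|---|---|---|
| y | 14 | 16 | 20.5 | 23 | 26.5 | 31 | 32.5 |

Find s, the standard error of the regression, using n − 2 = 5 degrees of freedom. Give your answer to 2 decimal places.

x=7: ŷ = 5.5 + 7 = 12.5; r = 14 − 12.5 = 1.5
x=11: ŷ = 5.5 + 11 = 16.5; r = 16 − 16.5 = -0.5
x=17: ŷ = 5.5 + 17 = 22.5; r = 20.5 − 22.5 = -2
x=19: ŷ = 5.5 + 19 = 24.5; r = 23 − 24.5 = -1.5
x=21: ŷ = 5.5 + 21 = 26.5; r = 26.5 − 26.5 = 0
x=23: ŷ = 5.5 + 23 = 28.5; r = 31 − 28.5 = 2.5
x=27: ŷ = 5.5 + 27 = 32.5; r = 32.5 − 32.5 = 0
SSE = 2.25 + 0.25 + 4 + 2.25 + 0 + 6.25 + 0 = 15
s = √(15/5) = √3 ≈ 1.73

s = 1.73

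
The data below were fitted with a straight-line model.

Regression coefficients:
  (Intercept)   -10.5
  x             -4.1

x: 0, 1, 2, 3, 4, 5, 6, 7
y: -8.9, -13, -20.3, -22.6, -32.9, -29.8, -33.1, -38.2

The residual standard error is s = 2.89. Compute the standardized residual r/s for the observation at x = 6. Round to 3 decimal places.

ŷ = -10.5 − 4.1·6 = -35.1
r = -33.1 − (-35.1) = 2
r/s = 2 / 2.89 = 0.692

0.692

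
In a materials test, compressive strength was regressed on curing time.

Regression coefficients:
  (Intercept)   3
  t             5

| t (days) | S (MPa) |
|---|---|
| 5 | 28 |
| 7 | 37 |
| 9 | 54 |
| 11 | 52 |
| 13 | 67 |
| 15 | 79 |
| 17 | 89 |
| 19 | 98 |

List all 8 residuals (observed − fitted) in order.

0, -1, 6, -6, -1, 1, 1, 0

t=5: Ŝ = 3 + 5·5 = 28; e = 28 − 28 = 0
t=7: Ŝ = 3 + 5·7 = 38; e = 37 − 38 = -1
t=9: Ŝ = 3 + 5·9 = 48; e = 54 − 48 = 6
t=11: Ŝ = 3 + 5·11 = 58; e = 52 − 58 = -6
t=13: Ŝ = 3 + 5·13 = 68; e = 67 − 68 = -1
t=15: Ŝ = 3 + 5·15 = 78; e = 79 − 78 = 1
t=17: Ŝ = 3 + 5·17 = 88; e = 89 − 88 = 1
t=19: Ŝ = 3 + 5·19 = 98; e = 98 − 98 = 0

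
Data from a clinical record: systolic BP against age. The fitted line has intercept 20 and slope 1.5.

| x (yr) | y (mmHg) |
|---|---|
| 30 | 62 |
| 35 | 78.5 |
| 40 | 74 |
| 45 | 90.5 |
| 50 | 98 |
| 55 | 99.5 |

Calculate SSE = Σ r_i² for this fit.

SSE = 108

x=30: ŷ = 20 + 1.5·30 = 65; r = 62 − 65 = -3
x=35: ŷ = 20 + 1.5·35 = 72.5; r = 78.5 − 72.5 = 6
x=40: ŷ = 20 + 1.5·40 = 80; r = 74 − 80 = -6
x=45: ŷ = 20 + 1.5·45 = 87.5; r = 90.5 − 87.5 = 3
x=50: ŷ = 20 + 1.5·50 = 95; r = 98 − 95 = 3
x=55: ŷ = 20 + 1.5·55 = 102.5; r = 99.5 − 102.5 = -3
SSE = 9 + 36 + 36 + 9 + 9 + 9 = 108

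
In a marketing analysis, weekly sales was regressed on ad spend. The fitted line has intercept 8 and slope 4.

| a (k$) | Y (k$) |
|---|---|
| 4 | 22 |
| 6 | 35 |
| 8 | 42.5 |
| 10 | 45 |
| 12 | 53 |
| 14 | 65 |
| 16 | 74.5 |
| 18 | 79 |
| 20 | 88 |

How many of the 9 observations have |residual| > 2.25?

5

a=4: Ŷ = 8 + 4·4 = 24; r = 22 − 24 = -2
a=6: Ŷ = 8 + 4·6 = 32; r = 35 − 32 = 3
a=8: Ŷ = 8 + 4·8 = 40; r = 42.5 − 40 = 2.5
a=10: Ŷ = 8 + 4·10 = 48; r = 45 − 48 = -3
a=12: Ŷ = 8 + 4·12 = 56; r = 53 − 56 = -3
a=14: Ŷ = 8 + 4·14 = 64; r = 65 − 64 = 1
a=16: Ŷ = 8 + 4·16 = 72; r = 74.5 − 72 = 2.5
a=18: Ŷ = 8 + 4·18 = 80; r = 79 − 80 = -1
a=20: Ŷ = 8 + 4·20 = 88; r = 88 − 88 = 0
|r| > 2.25: a=6 (|r|=3), a=8 (|r|=2.5), a=10 (|r|=3), a=12 (|r|=3), a=16 (|r|=2.5) → 5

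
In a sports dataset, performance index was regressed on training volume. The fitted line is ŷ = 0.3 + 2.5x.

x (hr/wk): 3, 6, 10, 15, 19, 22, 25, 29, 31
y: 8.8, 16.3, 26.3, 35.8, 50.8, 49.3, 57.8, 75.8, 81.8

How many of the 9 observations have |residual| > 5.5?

1

x=3: ŷ = 0.3 + 2.5·3 = 7.8; e = 8.8 − 7.8 = 1
x=6: ŷ = 0.3 + 2.5·6 = 15.3; e = 16.3 − 15.3 = 1
x=10: ŷ = 0.3 + 2.5·10 = 25.3; e = 26.3 − 25.3 = 1
x=15: ŷ = 0.3 + 2.5·15 = 37.8; e = 35.8 − 37.8 = -2
x=19: ŷ = 0.3 + 2.5·19 = 47.8; e = 50.8 − 47.8 = 3
x=22: ŷ = 0.3 + 2.5·22 = 55.3; e = 49.3 − 55.3 = -6
x=25: ŷ = 0.3 + 2.5·25 = 62.8; e = 57.8 − 62.8 = -5
x=29: ŷ = 0.3 + 2.5·29 = 72.8; e = 75.8 − 72.8 = 3
x=31: ŷ = 0.3 + 2.5·31 = 77.8; e = 81.8 − 77.8 = 4
|e| > 5.5: x=22 (|e|=6) → 1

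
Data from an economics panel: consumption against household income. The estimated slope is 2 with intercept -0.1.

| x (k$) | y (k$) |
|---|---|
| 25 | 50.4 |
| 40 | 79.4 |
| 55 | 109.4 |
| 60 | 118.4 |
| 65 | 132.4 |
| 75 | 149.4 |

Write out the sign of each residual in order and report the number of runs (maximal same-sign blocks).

4 runs

x=25: ŷ = -0.1 + 2·25 = 49.9; r = 50.4 − 49.9 = 0.5
x=40: ŷ = -0.1 + 2·40 = 79.9; r = 79.4 − 79.9 = -0.5
x=55: ŷ = -0.1 + 2·55 = 109.9; r = 109.4 − 109.9 = -0.5
x=60: ŷ = -0.1 + 2·60 = 119.9; r = 118.4 − 119.9 = -1.5
x=65: ŷ = -0.1 + 2·65 = 129.9; r = 132.4 − 129.9 = 2.5
x=75: ŷ = -0.1 + 2·75 = 149.9; r = 149.4 − 149.9 = -0.5
Signs: + − − − + −
Runs: +×1, −×3, +×1, −×1 → 4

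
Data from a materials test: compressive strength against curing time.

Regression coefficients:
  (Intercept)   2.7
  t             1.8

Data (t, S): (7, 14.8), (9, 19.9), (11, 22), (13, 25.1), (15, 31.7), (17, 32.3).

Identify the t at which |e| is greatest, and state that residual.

t=7: Ŝ = 2.7 + 1.8·7 = 15.3; e = 14.8 − 15.3 = -0.5
t=9: Ŝ = 2.7 + 1.8·9 = 18.9; e = 19.9 − 18.9 = 1
t=11: Ŝ = 2.7 + 1.8·11 = 22.5; e = 22 − 22.5 = -0.5
t=13: Ŝ = 2.7 + 1.8·13 = 26.1; e = 25.1 − 26.1 = -1
t=15: Ŝ = 2.7 + 1.8·15 = 29.7; e = 31.7 − 29.7 = 2
t=17: Ŝ = 2.7 + 1.8·17 = 33.3; e = 32.3 − 33.3 = -1
Largest |e| is 2 at t = 15, residual 2.

t = 15, e = 2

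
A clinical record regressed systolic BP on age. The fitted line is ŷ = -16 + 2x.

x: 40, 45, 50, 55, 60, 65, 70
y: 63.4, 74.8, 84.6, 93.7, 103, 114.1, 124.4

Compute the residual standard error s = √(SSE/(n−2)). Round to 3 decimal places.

x=40: ŷ = -16 + 2·40 = 64; e = 63.4 − 64 = -0.6
x=45: ŷ = -16 + 2·45 = 74; e = 74.8 − 74 = 0.8
x=50: ŷ = -16 + 2·50 = 84; e = 84.6 − 84 = 0.6
x=55: ŷ = -16 + 2·55 = 94; e = 93.7 − 94 = -0.3
x=60: ŷ = -16 + 2·60 = 104; e = 103 − 104 = -1
x=65: ŷ = -16 + 2·65 = 114; e = 114.1 − 114 = 0.1
x=70: ŷ = -16 + 2·70 = 124; e = 124.4 − 124 = 0.4
SSE = 0.36 + 0.64 + 0.36 + 0.09 + 1 + 0.01 + 0.16 = 2.62
s = √(2.62/5) = √0.524 ≈ 0.724

s = 0.724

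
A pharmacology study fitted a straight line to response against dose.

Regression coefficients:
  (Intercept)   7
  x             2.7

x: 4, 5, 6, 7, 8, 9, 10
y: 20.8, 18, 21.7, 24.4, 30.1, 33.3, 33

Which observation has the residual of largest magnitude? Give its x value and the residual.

x = 4, r = 3

x=4: ŷ = 7 + 2.7·4 = 17.8; r = 20.8 − 17.8 = 3
x=5: ŷ = 7 + 2.7·5 = 20.5; r = 18 − 20.5 = -2.5
x=6: ŷ = 7 + 2.7·6 = 23.2; r = 21.7 − 23.2 = -1.5
x=7: ŷ = 7 + 2.7·7 = 25.9; r = 24.4 − 25.9 = -1.5
x=8: ŷ = 7 + 2.7·8 = 28.6; r = 30.1 − 28.6 = 1.5
x=9: ŷ = 7 + 2.7·9 = 31.3; r = 33.3 − 31.3 = 2
x=10: ŷ = 7 + 2.7·10 = 34; r = 33 − 34 = -1
Largest |r| is 3 at x = 4, residual 3.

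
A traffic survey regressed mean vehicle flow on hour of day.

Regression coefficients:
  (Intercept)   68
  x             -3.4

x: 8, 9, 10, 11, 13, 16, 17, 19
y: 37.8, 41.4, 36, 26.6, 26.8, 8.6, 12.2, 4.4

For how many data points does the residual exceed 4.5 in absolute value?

x=8: ŷ = 68 − 3.4·8 = 40.8; e = 37.8 − 40.8 = -3
x=9: ŷ = 68 − 3.4·9 = 37.4; e = 41.4 − 37.4 = 4
x=10: ŷ = 68 − 3.4·10 = 34; e = 36 − 34 = 2
x=11: ŷ = 68 − 3.4·11 = 30.6; e = 26.6 − 30.6 = -4
x=13: ŷ = 68 − 3.4·13 = 23.8; e = 26.8 − 23.8 = 3
x=16: ŷ = 68 − 3.4·16 = 13.6; e = 8.6 − 13.6 = -5
x=17: ŷ = 68 − 3.4·17 = 10.2; e = 12.2 − 10.2 = 2
x=19: ŷ = 68 − 3.4·19 = 3.4; e = 4.4 − 3.4 = 1
|e| > 4.5: x=16 (|e|=5) → 1

1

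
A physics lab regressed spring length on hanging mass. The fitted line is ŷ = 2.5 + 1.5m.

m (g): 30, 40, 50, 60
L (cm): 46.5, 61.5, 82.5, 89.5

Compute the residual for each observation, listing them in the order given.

-1, -1, 5, -3

m=30: ŷ = 2.5 + 1.5·30 = 47.5; e = 46.5 − 47.5 = -1
m=40: ŷ = 2.5 + 1.5·40 = 62.5; e = 61.5 − 62.5 = -1
m=50: ŷ = 2.5 + 1.5·50 = 77.5; e = 82.5 − 77.5 = 5
m=60: ŷ = 2.5 + 1.5·60 = 92.5; e = 89.5 − 92.5 = -3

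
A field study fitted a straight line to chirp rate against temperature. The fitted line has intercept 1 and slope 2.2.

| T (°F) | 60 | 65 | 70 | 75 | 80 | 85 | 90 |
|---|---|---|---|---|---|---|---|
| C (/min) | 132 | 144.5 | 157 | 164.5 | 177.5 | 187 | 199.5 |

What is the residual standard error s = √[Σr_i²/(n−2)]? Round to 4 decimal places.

T=60: ŷ = 1 + 2.2·60 = 133; r = 132 − 133 = -1
T=65: ŷ = 1 + 2.2·65 = 144; r = 144.5 − 144 = 0.5
T=70: ŷ = 1 + 2.2·70 = 155; r = 157 − 155 = 2
T=75: ŷ = 1 + 2.2·75 = 166; r = 164.5 − 166 = -1.5
T=80: ŷ = 1 + 2.2·80 = 177; r = 177.5 − 177 = 0.5
T=85: ŷ = 1 + 2.2·85 = 188; r = 187 − 188 = -1
T=90: ŷ = 1 + 2.2·90 = 199; r = 199.5 − 199 = 0.5
SSE = 1 + 0.25 + 4 + 2.25 + 0.25 + 1 + 0.25 = 9
s = √(9/5) = √1.8 ≈ 1.3416

s = 1.3416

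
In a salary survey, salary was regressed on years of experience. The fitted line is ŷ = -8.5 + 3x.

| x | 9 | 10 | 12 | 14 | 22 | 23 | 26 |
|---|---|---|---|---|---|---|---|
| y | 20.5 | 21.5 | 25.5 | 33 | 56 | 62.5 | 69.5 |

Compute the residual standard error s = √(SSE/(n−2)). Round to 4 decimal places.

s = 1.7029

x=9: ŷ = -8.5 + 3·9 = 18.5; r = 20.5 − 18.5 = 2
x=10: ŷ = -8.5 + 3·10 = 21.5; r = 21.5 − 21.5 = 0
x=12: ŷ = -8.5 + 3·12 = 27.5; r = 25.5 − 27.5 = -2
x=14: ŷ = -8.5 + 3·14 = 33.5; r = 33 − 33.5 = -0.5
x=22: ŷ = -8.5 + 3·22 = 57.5; r = 56 − 57.5 = -1.5
x=23: ŷ = -8.5 + 3·23 = 60.5; r = 62.5 − 60.5 = 2
x=26: ŷ = -8.5 + 3·26 = 69.5; r = 69.5 − 69.5 = 0
SSE = 4 + 0 + 4 + 0.25 + 2.25 + 4 + 0 = 14.5
s = √(14.5/5) = √2.9 ≈ 1.7029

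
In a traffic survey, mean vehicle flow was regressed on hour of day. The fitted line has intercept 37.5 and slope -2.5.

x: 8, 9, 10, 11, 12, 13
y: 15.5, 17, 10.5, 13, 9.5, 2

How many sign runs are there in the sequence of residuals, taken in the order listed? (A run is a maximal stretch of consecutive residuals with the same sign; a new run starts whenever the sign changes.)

5 runs

x=8: ŷ = 37.5 − 2.5·8 = 17.5; r = 15.5 − 17.5 = -2
x=9: ŷ = 37.5 − 2.5·9 = 15; r = 17 − 15 = 2
x=10: ŷ = 37.5 − 2.5·10 = 12.5; r = 10.5 − 12.5 = -2
x=11: ŷ = 37.5 − 2.5·11 = 10; r = 13 − 10 = 3
x=12: ŷ = 37.5 − 2.5·12 = 7.5; r = 9.5 − 7.5 = 2
x=13: ŷ = 37.5 − 2.5·13 = 5; r = 2 − 5 = -3
Signs: − + − + + −
Runs: −×1, +×1, −×1, +×2, −×1 → 5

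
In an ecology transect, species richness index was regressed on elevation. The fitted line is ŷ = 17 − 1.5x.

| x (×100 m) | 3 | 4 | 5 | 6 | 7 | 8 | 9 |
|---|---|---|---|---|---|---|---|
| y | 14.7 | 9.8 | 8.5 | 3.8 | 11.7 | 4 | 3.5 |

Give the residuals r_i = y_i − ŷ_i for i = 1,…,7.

2.2, -1.2, -1, -4.2, 5.2, -1, 0

x=3: ŷ = 17 − 1.5·3 = 12.5; r = 14.7 − 12.5 = 2.2
x=4: ŷ = 17 − 1.5·4 = 11; r = 9.8 − 11 = -1.2
x=5: ŷ = 17 − 1.5·5 = 9.5; r = 8.5 − 9.5 = -1
x=6: ŷ = 17 − 1.5·6 = 8; r = 3.8 − 8 = -4.2
x=7: ŷ = 17 − 1.5·7 = 6.5; r = 11.7 − 6.5 = 5.2
x=8: ŷ = 17 − 1.5·8 = 5; r = 4 − 5 = -1
x=9: ŷ = 17 − 1.5·9 = 3.5; r = 3.5 − 3.5 = 0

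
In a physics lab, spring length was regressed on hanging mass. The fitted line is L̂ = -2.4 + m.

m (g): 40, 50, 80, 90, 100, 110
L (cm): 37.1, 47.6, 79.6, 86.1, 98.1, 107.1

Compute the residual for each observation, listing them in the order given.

m=40: L̂ = -2.4 + 40 = 37.6; r = 37.1 − 37.6 = -0.5
m=50: L̂ = -2.4 + 50 = 47.6; r = 47.6 − 47.6 = 0
m=80: L̂ = -2.4 + 80 = 77.6; r = 79.6 − 77.6 = 2
m=90: L̂ = -2.4 + 90 = 87.6; r = 86.1 − 87.6 = -1.5
m=100: L̂ = -2.4 + 100 = 97.6; r = 98.1 − 97.6 = 0.5
m=110: L̂ = -2.4 + 110 = 107.6; r = 107.1 − 107.6 = -0.5

-0.5, 0, 2, -1.5, 0.5, -0.5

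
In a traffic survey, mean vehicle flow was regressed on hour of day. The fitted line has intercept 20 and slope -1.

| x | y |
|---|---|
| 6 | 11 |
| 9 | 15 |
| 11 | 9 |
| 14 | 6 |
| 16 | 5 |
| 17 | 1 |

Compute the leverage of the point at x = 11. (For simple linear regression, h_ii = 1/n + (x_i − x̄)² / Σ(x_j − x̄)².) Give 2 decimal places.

h = 0.18

x̄ = (6 + 9 + 11 + 14 + 16 + 17)/6 = 12.1667
Σ(x − x̄)² = 38.0278 + 10.0278 + 1.36111 + 3.36111 + 14.6944 + 23.3611 = 90.8333
h = 1/6 + (-1.16667)²/90.8333 = 0.166667 + 0.0149847 = 0.18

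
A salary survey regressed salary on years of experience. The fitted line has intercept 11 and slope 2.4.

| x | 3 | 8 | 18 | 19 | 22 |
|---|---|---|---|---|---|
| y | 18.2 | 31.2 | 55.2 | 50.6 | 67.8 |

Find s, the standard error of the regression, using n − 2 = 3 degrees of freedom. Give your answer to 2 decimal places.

x=3: ŷ = 11 + 2.4·3 = 18.2; e = 18.2 − 18.2 = 0
x=8: ŷ = 11 + 2.4·8 = 30.2; e = 31.2 − 30.2 = 1
x=18: ŷ = 11 + 2.4·18 = 54.2; e = 55.2 − 54.2 = 1
x=19: ŷ = 11 + 2.4·19 = 56.6; e = 50.6 − 56.6 = -6
x=22: ŷ = 11 + 2.4·22 = 63.8; e = 67.8 − 63.8 = 4
SSE = 0 + 1 + 1 + 36 + 16 = 54
s = √(54/3) = √18 ≈ 4.24

s = 4.24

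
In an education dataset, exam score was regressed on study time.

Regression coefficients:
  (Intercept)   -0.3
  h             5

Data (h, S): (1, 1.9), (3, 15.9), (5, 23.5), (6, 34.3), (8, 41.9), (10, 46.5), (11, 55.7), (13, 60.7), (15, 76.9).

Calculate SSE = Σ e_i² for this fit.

h=1: ŷ = -0.3 + 5·1 = 4.7; e = 1.9 − 4.7 = -2.8
h=3: ŷ = -0.3 + 5·3 = 14.7; e = 15.9 − 14.7 = 1.2
h=5: ŷ = -0.3 + 5·5 = 24.7; e = 23.5 − 24.7 = -1.2
h=6: ŷ = -0.3 + 5·6 = 29.7; e = 34.3 − 29.7 = 4.6
h=8: ŷ = -0.3 + 5·8 = 39.7; e = 41.9 − 39.7 = 2.2
h=10: ŷ = -0.3 + 5·10 = 49.7; e = 46.5 − 49.7 = -3.2
h=11: ŷ = -0.3 + 5·11 = 54.7; e = 55.7 − 54.7 = 1
h=13: ŷ = -0.3 + 5·13 = 64.7; e = 60.7 − 64.7 = -4
h=15: ŷ = -0.3 + 5·15 = 74.7; e = 76.9 − 74.7 = 2.2
SSE = 7.84 + 1.44 + 1.44 + 21.16 + 4.84 + 10.24 + 1 + 16 + 4.84 = 68.8

SSE = 68.8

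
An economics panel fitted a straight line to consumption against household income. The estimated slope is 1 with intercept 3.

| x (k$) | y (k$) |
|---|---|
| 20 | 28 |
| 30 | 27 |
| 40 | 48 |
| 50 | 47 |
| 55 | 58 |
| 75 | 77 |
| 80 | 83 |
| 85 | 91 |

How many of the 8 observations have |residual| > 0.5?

x=20: ŷ = 3 + 20 = 23; r = 28 − 23 = 5
x=30: ŷ = 3 + 30 = 33; r = 27 − 33 = -6
x=40: ŷ = 3 + 40 = 43; r = 48 − 43 = 5
x=50: ŷ = 3 + 50 = 53; r = 47 − 53 = -6
x=55: ŷ = 3 + 55 = 58; r = 58 − 58 = 0
x=75: ŷ = 3 + 75 = 78; r = 77 − 78 = -1
x=80: ŷ = 3 + 80 = 83; r = 83 − 83 = 0
x=85: ŷ = 3 + 85 = 88; r = 91 − 88 = 3
|r| > 0.5: x=20 (|r|=5), x=30 (|r|=6), x=40 (|r|=5), x=50 (|r|=6), x=75 (|r|=1), x=85 (|r|=3) → 6

6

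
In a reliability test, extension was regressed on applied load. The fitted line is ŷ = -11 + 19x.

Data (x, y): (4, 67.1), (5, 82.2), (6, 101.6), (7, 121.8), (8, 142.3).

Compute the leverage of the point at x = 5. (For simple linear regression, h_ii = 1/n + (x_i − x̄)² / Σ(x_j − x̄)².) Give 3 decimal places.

h = 0.300

x̄ = (4 + 5 + 6 + 7 + 8)/5 = 6
Σ(x − x̄)² = 4 + 1 + 0 + 1 + 4 = 10
h = 1/5 + (-1)²/10 = 0.2 + 0.1 = 0.300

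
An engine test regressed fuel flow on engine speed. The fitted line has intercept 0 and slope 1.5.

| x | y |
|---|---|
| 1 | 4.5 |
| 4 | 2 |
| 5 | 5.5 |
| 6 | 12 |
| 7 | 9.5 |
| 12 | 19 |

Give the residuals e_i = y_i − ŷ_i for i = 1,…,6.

x=1: ŷ = 1.5·1 = 1.5; e = 4.5 − 1.5 = 3
x=4: ŷ = 1.5·4 = 6; e = 2 − 6 = -4
x=5: ŷ = 1.5·5 = 7.5; e = 5.5 − 7.5 = -2
x=6: ŷ = 1.5·6 = 9; e = 12 − 9 = 3
x=7: ŷ = 1.5·7 = 10.5; e = 9.5 − 10.5 = -1
x=12: ŷ = 1.5·12 = 18; e = 19 − 18 = 1

3, -4, -2, 3, -1, 1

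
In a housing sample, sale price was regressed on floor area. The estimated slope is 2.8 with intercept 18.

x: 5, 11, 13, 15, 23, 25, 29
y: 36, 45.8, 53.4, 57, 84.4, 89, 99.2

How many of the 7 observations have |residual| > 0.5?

x=5: ŷ = 18 + 2.8·5 = 32; e = 36 − 32 = 4
x=11: ŷ = 18 + 2.8·11 = 48.8; e = 45.8 − 48.8 = -3
x=13: ŷ = 18 + 2.8·13 = 54.4; e = 53.4 − 54.4 = -1
x=15: ŷ = 18 + 2.8·15 = 60; e = 57 − 60 = -3
x=23: ŷ = 18 + 2.8·23 = 82.4; e = 84.4 − 82.4 = 2
x=25: ŷ = 18 + 2.8·25 = 88; e = 89 − 88 = 1
x=29: ŷ = 18 + 2.8·29 = 99.2; e = 99.2 − 99.2 = 0
|e| > 0.5: x=5 (|e|=4), x=11 (|e|=3), x=13 (|e|=1), x=15 (|e|=3), x=23 (|e|=2), x=25 (|e|=1) → 6

6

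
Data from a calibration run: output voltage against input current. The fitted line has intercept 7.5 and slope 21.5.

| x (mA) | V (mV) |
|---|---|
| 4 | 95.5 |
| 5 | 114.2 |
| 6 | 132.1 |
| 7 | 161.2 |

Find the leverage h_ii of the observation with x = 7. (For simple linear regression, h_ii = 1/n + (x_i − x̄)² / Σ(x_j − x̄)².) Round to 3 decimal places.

x̄ = (4 + 5 + 6 + 7)/4 = 5.5
Σ(x − x̄)² = 2.25 + 0.25 + 0.25 + 2.25 = 5
h = 1/4 + (1.5)²/5 = 0.25 + 0.45 = 0.700

h = 0.700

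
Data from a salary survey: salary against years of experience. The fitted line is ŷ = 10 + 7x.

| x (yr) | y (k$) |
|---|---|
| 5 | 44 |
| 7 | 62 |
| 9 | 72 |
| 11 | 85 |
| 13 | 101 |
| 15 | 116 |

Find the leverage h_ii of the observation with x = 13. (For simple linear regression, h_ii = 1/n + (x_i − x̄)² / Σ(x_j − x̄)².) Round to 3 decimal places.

x̄ = (5 + 7 + 9 + 11 + 13 + 15)/6 = 10
Σ(x − x̄)² = 25 + 9 + 1 + 1 + 9 + 25 = 70
h = 1/6 + (3)²/70 = 0.166667 + 0.128571 = 0.295

h = 0.295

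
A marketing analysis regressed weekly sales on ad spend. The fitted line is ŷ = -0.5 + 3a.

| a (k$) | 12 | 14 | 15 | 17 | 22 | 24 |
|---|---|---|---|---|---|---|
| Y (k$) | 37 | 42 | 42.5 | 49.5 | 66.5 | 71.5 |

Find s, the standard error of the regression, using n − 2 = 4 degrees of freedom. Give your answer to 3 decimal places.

s = 1.458

a=12: ŷ = -0.5 + 3·12 = 35.5; r = 37 − 35.5 = 1.5
a=14: ŷ = -0.5 + 3·14 = 41.5; r = 42 − 41.5 = 0.5
a=15: ŷ = -0.5 + 3·15 = 44.5; r = 42.5 − 44.5 = -2
a=17: ŷ = -0.5 + 3·17 = 50.5; r = 49.5 − 50.5 = -1
a=22: ŷ = -0.5 + 3·22 = 65.5; r = 66.5 − 65.5 = 1
a=24: ŷ = -0.5 + 3·24 = 71.5; r = 71.5 − 71.5 = 0
SSE = 2.25 + 0.25 + 4 + 1 + 1 + 0 = 8.5
s = √(8.5/4) = √2.125 ≈ 1.458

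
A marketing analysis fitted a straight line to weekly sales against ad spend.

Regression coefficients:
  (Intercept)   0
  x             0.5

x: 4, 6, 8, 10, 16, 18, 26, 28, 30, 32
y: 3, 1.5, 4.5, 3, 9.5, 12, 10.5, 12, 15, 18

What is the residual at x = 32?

ŷ = 0.5·32 = 16
r = 18 − 16 = 2

r = 2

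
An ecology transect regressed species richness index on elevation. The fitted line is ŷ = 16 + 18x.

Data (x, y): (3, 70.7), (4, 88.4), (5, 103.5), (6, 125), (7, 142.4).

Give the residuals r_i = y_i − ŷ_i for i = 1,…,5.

0.7, 0.4, -2.5, 1, 0.4

x=3: ŷ = 16 + 18·3 = 70; r = 70.7 − 70 = 0.7
x=4: ŷ = 16 + 18·4 = 88; r = 88.4 − 88 = 0.4
x=5: ŷ = 16 + 18·5 = 106; r = 103.5 − 106 = -2.5
x=6: ŷ = 16 + 18·6 = 124; r = 125 − 124 = 1
x=7: ŷ = 16 + 18·7 = 142; r = 142.4 − 142 = 0.4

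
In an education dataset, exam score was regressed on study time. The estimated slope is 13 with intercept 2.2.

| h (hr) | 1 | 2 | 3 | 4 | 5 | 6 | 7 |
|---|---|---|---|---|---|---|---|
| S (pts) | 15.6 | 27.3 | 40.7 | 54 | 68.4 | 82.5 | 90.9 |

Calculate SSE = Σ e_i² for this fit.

SSE = 13.28

h=1: ŷ = 2.2 + 13·1 = 15.2; e = 15.6 − 15.2 = 0.4
h=2: ŷ = 2.2 + 13·2 = 28.2; e = 27.3 − 28.2 = -0.9
h=3: ŷ = 2.2 + 13·3 = 41.2; e = 40.7 − 41.2 = -0.5
h=4: ŷ = 2.2 + 13·4 = 54.2; e = 54 − 54.2 = -0.2
h=5: ŷ = 2.2 + 13·5 = 67.2; e = 68.4 − 67.2 = 1.2
h=6: ŷ = 2.2 + 13·6 = 80.2; e = 82.5 − 80.2 = 2.3
h=7: ŷ = 2.2 + 13·7 = 93.2; e = 90.9 − 93.2 = -2.3
SSE = 0.16 + 0.81 + 0.25 + 0.04 + 1.44 + 5.29 + 5.29 = 13.28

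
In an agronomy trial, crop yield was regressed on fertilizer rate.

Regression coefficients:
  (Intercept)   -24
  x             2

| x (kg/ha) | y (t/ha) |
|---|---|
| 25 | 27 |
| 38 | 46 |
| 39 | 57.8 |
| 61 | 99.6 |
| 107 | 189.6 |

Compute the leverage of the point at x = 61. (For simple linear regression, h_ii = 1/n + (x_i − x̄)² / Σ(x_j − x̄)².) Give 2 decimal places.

x̄ = (25 + 38 + 39 + 61 + 107)/5 = 54
Σ(x − x̄)² = 841 + 256 + 225 + 49 + 2809 = 4180
h = 1/5 + (7)²/4180 = 0.2 + 0.0117225 = 0.21

h = 0.21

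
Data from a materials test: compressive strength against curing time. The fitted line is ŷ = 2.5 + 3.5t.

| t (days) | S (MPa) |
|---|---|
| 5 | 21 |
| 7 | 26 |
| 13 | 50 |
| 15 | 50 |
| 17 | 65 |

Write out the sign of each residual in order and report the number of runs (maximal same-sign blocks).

5 runs

t=5: ŷ = 2.5 + 3.5·5 = 20; r = 21 − 20 = 1
t=7: ŷ = 2.5 + 3.5·7 = 27; r = 26 − 27 = -1
t=13: ŷ = 2.5 + 3.5·13 = 48; r = 50 − 48 = 2
t=15: ŷ = 2.5 + 3.5·15 = 55; r = 50 − 55 = -5
t=17: ŷ = 2.5 + 3.5·17 = 62; r = 65 − 62 = 3
Signs: + − + − +
Runs: +×1, −×1, +×1, −×1, +×1 → 5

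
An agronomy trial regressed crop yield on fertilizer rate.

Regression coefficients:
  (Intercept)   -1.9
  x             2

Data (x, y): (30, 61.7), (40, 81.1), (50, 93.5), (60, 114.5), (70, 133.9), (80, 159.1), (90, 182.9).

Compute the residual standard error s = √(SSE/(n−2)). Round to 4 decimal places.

s = 4.4218

x=30: ŷ = -1.9 + 2·30 = 58.1; e = 61.7 − 58.1 = 3.6
x=40: ŷ = -1.9 + 2·40 = 78.1; e = 81.1 − 78.1 = 3
x=50: ŷ = -1.9 + 2·50 = 98.1; e = 93.5 − 98.1 = -4.6
x=60: ŷ = -1.9 + 2·60 = 118.1; e = 114.5 − 118.1 = -3.6
x=70: ŷ = -1.9 + 2·70 = 138.1; e = 133.9 − 138.1 = -4.2
x=80: ŷ = -1.9 + 2·80 = 158.1; e = 159.1 − 158.1 = 1
x=90: ŷ = -1.9 + 2·90 = 178.1; e = 182.9 − 178.1 = 4.8
SSE = 12.96 + 9 + 21.16 + 12.96 + 17.64 + 1 + 23.04 = 97.76
s = √(97.76/5) = √19.552 ≈ 4.4218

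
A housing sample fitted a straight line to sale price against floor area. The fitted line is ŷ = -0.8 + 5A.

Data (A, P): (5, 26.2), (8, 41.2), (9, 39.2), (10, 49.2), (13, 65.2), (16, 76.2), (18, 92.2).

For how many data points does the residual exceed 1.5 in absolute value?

A=5: ŷ = -0.8 + 5·5 = 24.2; e = 26.2 − 24.2 = 2
A=8: ŷ = -0.8 + 5·8 = 39.2; e = 41.2 − 39.2 = 2
A=9: ŷ = -0.8 + 5·9 = 44.2; e = 39.2 − 44.2 = -5
A=10: ŷ = -0.8 + 5·10 = 49.2; e = 49.2 − 49.2 = 0
A=13: ŷ = -0.8 + 5·13 = 64.2; e = 65.2 − 64.2 = 1
A=16: ŷ = -0.8 + 5·16 = 79.2; e = 76.2 − 79.2 = -3
A=18: ŷ = -0.8 + 5·18 = 89.2; e = 92.2 − 89.2 = 3
|e| > 1.5: A=5 (|e|=2), A=8 (|e|=2), A=9 (|e|=5), A=16 (|e|=3), A=18 (|e|=3) → 5

5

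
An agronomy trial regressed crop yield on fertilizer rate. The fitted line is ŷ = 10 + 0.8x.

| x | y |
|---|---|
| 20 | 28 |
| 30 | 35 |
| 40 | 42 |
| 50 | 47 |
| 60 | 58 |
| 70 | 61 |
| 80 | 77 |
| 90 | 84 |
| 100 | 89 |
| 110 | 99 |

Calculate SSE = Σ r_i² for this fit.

SSE = 54

x=20: ŷ = 10 + 0.8·20 = 26; r = 28 − 26 = 2
x=30: ŷ = 10 + 0.8·30 = 34; r = 35 − 34 = 1
x=40: ŷ = 10 + 0.8·40 = 42; r = 42 − 42 = 0
x=50: ŷ = 10 + 0.8·50 = 50; r = 47 − 50 = -3
x=60: ŷ = 10 + 0.8·60 = 58; r = 58 − 58 = 0
x=70: ŷ = 10 + 0.8·70 = 66; r = 61 − 66 = -5
x=80: ŷ = 10 + 0.8·80 = 74; r = 77 − 74 = 3
x=90: ŷ = 10 + 0.8·90 = 82; r = 84 − 82 = 2
x=100: ŷ = 10 + 0.8·100 = 90; r = 89 − 90 = -1
x=110: ŷ = 10 + 0.8·110 = 98; r = 99 − 98 = 1
SSE = 4 + 1 + 0 + 9 + 0 + 25 + 9 + 4 + 1 + 1 = 54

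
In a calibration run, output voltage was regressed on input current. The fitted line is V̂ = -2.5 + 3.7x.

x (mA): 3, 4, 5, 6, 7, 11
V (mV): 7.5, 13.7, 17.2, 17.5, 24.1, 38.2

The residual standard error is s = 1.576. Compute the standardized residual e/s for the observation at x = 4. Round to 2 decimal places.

0.89

V̂ = -2.5 + 3.7·4 = 12.3
e = 13.7 − 12.3 = 1.4
e/s = 1.4 / 1.576 = 0.89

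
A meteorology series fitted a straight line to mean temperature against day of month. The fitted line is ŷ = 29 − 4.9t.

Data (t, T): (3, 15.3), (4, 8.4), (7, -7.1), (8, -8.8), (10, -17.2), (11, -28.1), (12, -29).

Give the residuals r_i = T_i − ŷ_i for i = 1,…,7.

t=3: ŷ = 29 − 4.9·3 = 14.3; r = 15.3 − 14.3 = 1
t=4: ŷ = 29 − 4.9·4 = 9.4; r = 8.4 − 9.4 = -1
t=7: ŷ = 29 − 4.9·7 = -5.3; r = -7.1 − (-5.3) = -1.8
t=8: ŷ = 29 − 4.9·8 = -10.2; r = -8.8 − (-10.2) = 1.4
t=10: ŷ = 29 − 4.9·10 = -20; r = -17.2 − (-20) = 2.8
t=11: ŷ = 29 − 4.9·11 = -24.9; r = -28.1 − (-24.9) = -3.2
t=12: ŷ = 29 − 4.9·12 = -29.8; r = -29 − (-29.8) = 0.8

1, -1, -1.8, 1.4, 2.8, -3.2, 0.8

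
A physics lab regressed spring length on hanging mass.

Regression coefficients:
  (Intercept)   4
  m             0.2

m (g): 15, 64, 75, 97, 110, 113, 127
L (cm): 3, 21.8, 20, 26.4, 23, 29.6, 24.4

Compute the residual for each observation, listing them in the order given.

-4, 5, 1, 3, -3, 3, -5

m=15: ŷ = 4 + 0.2·15 = 7; e = 3 − 7 = -4
m=64: ŷ = 4 + 0.2·64 = 16.8; e = 21.8 − 16.8 = 5
m=75: ŷ = 4 + 0.2·75 = 19; e = 20 − 19 = 1
m=97: ŷ = 4 + 0.2·97 = 23.4; e = 26.4 − 23.4 = 3
m=110: ŷ = 4 + 0.2·110 = 26; e = 23 − 26 = -3
m=113: ŷ = 4 + 0.2·113 = 26.6; e = 29.6 − 26.6 = 3
m=127: ŷ = 4 + 0.2·127 = 29.4; e = 24.4 − 29.4 = -5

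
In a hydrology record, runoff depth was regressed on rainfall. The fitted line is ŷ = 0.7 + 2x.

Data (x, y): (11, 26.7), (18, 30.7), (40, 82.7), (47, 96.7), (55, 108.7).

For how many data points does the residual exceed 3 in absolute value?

2

x=11: ŷ = 0.7 + 2·11 = 22.7; r = 26.7 − 22.7 = 4
x=18: ŷ = 0.7 + 2·18 = 36.7; r = 30.7 − 36.7 = -6
x=40: ŷ = 0.7 + 2·40 = 80.7; r = 82.7 − 80.7 = 2
x=47: ŷ = 0.7 + 2·47 = 94.7; r = 96.7 − 94.7 = 2
x=55: ŷ = 0.7 + 2·55 = 110.7; r = 108.7 − 110.7 = -2
|r| > 3: x=11 (|r|=4), x=18 (|r|=6) → 2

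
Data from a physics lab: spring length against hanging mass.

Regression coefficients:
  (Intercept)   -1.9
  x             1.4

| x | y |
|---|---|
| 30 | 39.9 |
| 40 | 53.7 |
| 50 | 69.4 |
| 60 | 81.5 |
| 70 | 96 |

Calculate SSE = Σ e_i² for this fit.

SSE = 2.26

x=30: ŷ = -1.9 + 1.4·30 = 40.1; e = 39.9 − 40.1 = -0.2
x=40: ŷ = -1.9 + 1.4·40 = 54.1; e = 53.7 − 54.1 = -0.4
x=50: ŷ = -1.9 + 1.4·50 = 68.1; e = 69.4 − 68.1 = 1.3
x=60: ŷ = -1.9 + 1.4·60 = 82.1; e = 81.5 − 82.1 = -0.6
x=70: ŷ = -1.9 + 1.4·70 = 96.1; e = 96 − 96.1 = -0.1
SSE = 0.04 + 0.16 + 1.69 + 0.36 + 0.01 = 2.26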